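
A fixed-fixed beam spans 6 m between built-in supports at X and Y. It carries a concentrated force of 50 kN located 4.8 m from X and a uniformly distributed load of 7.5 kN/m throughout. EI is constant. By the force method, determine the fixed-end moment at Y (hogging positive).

Take the two fixed-end moments M_X, M_Y as redundants; the released structure is the simple span XY.
On the primary (simply-supported) span, the end slopes from the loading are:
  at X: point load 50 at a = 4.8: Pab(L + b)/(6LEI) = 57.6/EI
  at Y: point load 50 at a = 4.8: Pab(L + a)/(6LEI) = 86.4/EI
  at X: UDL 7.5: wL³/(24EI) = 67.5/EI
  at Y: UDL 7.5: wL³/(24EI) = 67.5/EI
  θ_X0 = 125.1/EI,  θ_Y0 = 153.9/EI
Flexibility coefficients: a unit moment at one end gives L/(3EI) there and L/(6EI) at the far end, so f₁₁ = f₂₂ = 2/EI and f₁₂ = f₂₁ = 1/EI.
Compatibility — zero rotation at each built-in end:
  2 M_X + 1 M_Y = 125.1
  1 M_X + 2 M_Y = 153.9
Solving the pair gives M_X = 32.1 kN·m and M_Y = 60.9 kN·m (hogging).

M_Y = 60.9 kN·m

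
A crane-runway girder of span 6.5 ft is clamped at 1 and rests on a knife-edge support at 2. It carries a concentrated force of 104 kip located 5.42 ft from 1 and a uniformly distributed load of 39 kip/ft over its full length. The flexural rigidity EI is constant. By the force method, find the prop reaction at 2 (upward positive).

Release the roller at 2. Primary structure: cantilever fixed at 1.
Primary-structure tip deflection at 2 by superposition:
  point load 104 at a = 5.42: Pa²(3L − a)/(6EI) = 7169/EI
  UDL 39: wL⁴/(8EI) = 8702/EI
  δ_0 = 15872/EI
Flexibility coefficient — unit upward force at 2: δ_{22} = L³/(3EI) = 91.54/EI.
The prop prevents deflection at 2: R_2 = δ_0/δ_{22} = 15872/91.54 = 173.4 kip.

R_2 = 173.4 kip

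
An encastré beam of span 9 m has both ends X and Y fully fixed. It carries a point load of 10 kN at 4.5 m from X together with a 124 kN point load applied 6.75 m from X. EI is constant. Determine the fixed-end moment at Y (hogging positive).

M_Y = 168.2 kN·m

Take the two fixed-end moments M_X, M_Y as redundants; the released structure is the simple span XY.
Simple-span end rotations at X and Y under the given loads:
  at X: point load 10 at a = 4.5: Pab(L + b)/(6LEI) = 50.62/EI
  at Y: point load 10 at a = 4.5: Pab(L + a)/(6LEI) = 50.62/EI
  at X: point load 124 at a = 6.75: Pab(L + b)/(6LEI) = 392.3/EI
  at Y: point load 124 at a = 6.75: Pab(L + a)/(6LEI) = 549.3/EI
  θ_X0 = 443/EI,  θ_Y0 = 599.9/EI
Flexibility coefficients: a unit moment at one end gives L/(3EI) there and L/(6EI) at the far end, so f₁₁ = f₂₂ = 3/EI and f₁₂ = f₂₁ = 1.5/EI.
Compatibility — zero rotation at each built-in end:
  3 M_X + 1.5 M_Y = 443
  1.5 M_X + 3 M_Y = 599.9
Solving the pair gives M_X = 63.56 kN·m and M_Y = 168.2 kN·m (hogging).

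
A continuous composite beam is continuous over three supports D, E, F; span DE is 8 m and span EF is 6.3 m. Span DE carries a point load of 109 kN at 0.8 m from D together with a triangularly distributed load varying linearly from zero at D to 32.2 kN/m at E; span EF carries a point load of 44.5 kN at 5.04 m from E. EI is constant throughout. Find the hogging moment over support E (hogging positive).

Take M_E as the redundant. Released structure: two simple spans DE and EF with a hinge at E.
End slopes at the hinge E, treating each span as simply supported:
  span DE: point load 109 at a = 0.8: Pab(L + a)/(6LEI) = 115.1/EI
  span DE: triangular load, peak 32.2: w₀L³/(45EI) = 366.4/EI
  span EF: point load 44.5 at a = 5.04: Pab(L + b)/(6LEI) = 56.52/EI
  relative rotation θ_0 = (481.5 + 56.52)/EI = 538/EI
A unit hogging moment at E produces rotation L₁/(3EI) + L₂/(3EI) = 4.767/EI.
Compatibility: M_E·(L₁+L₂)/(3EI) = θ_0, giving M_E = 112.9 kN·m (hogging).

M_E = 112.9 kN·m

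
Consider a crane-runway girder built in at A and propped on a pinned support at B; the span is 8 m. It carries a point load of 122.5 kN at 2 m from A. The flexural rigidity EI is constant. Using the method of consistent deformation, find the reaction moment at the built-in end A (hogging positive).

Choose R_B as the redundant. The primary structure is the cantilever fixed at A.
Deflection at B on the released cantilever, summing each load's contribution:
  point load 122.5 at a = 2: Pa²(3L − a)/(6EI) = 1797/EI
Tip deflection under a unit load at B: L³/(3EI) = 170.7/EI.
The prop prevents deflection at B: R_B = δ_0/δ_{BB} = 1797/170.7 = 10.53 kN.
Moment equilibrium about A: M_A = Σ(load moments about A) − R_B·L = 245 − 10.53×8 = 160.8 kN·m.

M_A = 160.8 kN·m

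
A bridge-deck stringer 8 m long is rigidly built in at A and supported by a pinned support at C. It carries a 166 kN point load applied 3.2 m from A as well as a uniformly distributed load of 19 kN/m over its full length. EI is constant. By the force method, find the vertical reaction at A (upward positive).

R_A = 226.5 kN

Choose R_C as the redundant. The primary structure is the cantilever fixed at A.
Deflection at C on the released cantilever, summing each load's contribution:
  point load 166 at a = 3.2: Pa²(3L − a)/(6EI) = 5893/EI
  UDL 19: wL⁴/(8EI) = 9728/EI
  δ_0 = 15621/EI
Tip deflection under a unit load at C: L³/(3EI) = 170.7/EI.
Compatibility at C: δ_0 − R_C·δ_{CC} = 0, so R_C = 15621/170.7 = 91.53 kN.
Vertical equilibrium: R_A = ΣP − R_C = 318 − 91.53 = 226.5 kN.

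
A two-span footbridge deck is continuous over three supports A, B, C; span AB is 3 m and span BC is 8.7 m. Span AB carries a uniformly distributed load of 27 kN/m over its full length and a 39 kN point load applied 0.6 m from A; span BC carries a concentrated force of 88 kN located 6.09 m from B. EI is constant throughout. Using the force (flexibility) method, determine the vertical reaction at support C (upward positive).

R_C = 51.44 kN

Insert a hinge at B; M_B is the redundant, and each span becomes simply supported.
Rotations at B on the released spans (each span's end-slope, ×1/EI):
  span AB: UDL 27: wL³/(24EI) = 30.38/EI
  span AB: point load 39 at a = 0.6: Pab(L + a)/(6LEI) = 11.23/EI
  span BC: point load 88 at a = 6.09: Pab(L + b)/(6LEI) = 303.1/EI
  relative rotation θ_0 = (41.61 + 303.1)/EI = 344.7/EI
A unit hogging moment at B produces rotation L₁/(3EI) + L₂/(3EI) = 3.9/EI.
Slope continuity at B: θ_0 = M_B·3.9/EI, so M_B = 344.7/3.9 = 88.38 kN·m (hogging).
Span BC, ΣM about C: R_B^{BC}·8.7 = 229.7 + 88.38, so R_B^{BC} = 36.56 kN and R_C = 88 − 36.56 = 51.44 kN.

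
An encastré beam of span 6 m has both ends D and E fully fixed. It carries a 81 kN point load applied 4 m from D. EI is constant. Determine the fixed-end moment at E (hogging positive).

Take the two fixed-end moments M_D, M_E as redundants; the released structure is the simple span DE.
End rotations of the released simple span under the applied load (×1/EI):
  at D: point load 81 at a = 4: Pab(L + b)/(6LEI) = 144/EI
  at E: point load 81 at a = 4: Pab(L + a)/(6LEI) = 180/EI
  θ_D0 = 144/EI,  θ_E0 = 180/EI
Flexibility coefficients: a unit moment at one end gives L/(3EI) there and L/(6EI) at the far end, so f₁₁ = f₂₂ = 2/EI and f₁₂ = f₂₁ = 1/EI.
Compatibility — zero rotation at each built-in end:
  2 M_D + 1 M_E = 144
  1 M_D + 2 M_E = 180
Solving the pair gives M_D = 36 kN·m and M_E = 72 kN·m (hogging).

M_E = 72 kN·m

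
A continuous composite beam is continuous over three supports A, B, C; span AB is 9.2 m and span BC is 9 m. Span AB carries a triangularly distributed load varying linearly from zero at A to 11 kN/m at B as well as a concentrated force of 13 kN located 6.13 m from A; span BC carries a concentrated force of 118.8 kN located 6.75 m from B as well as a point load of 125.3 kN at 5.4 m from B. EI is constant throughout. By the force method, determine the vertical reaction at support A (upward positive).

Insert a hinge at B; M_B is the redundant, and each span becomes simply supported.
Rotations at B on the released spans (each span's end-slope, ×1/EI):
  span AB: triangular load, peak 11: w₀L³/(45EI) = 190.3/EI
  span AB: point load 13 at a = 6.13: Pab(L + a)/(6LEI) = 67.94/EI
  span BC: point load 118.8 at a = 6.75: Pab(L + b)/(6LEI) = 375.9/EI
  span BC: point load 125.3 at a = 5.4: Pab(L + b)/(6LEI) = 568.4/EI
  relative rotation θ_0 = (258.3 + 944.3)/EI = 1203/EI
A unit hogging moment at B produces rotation L₁/(3EI) + L₂/(3EI) = 6.067/EI.
Slope continuity at B: θ_0 = M_B·6.067/EI, so M_B = 1203/6.067 = 198.2 kN·m (hogging).
Span AB, ΣM about A with M_B applied at B: R_B^{AB}·9.2 = 390 + 198.2, so R_B^{AB} = 63.94 kN and R_A = 63.6 − 63.94 = -0.341 kN.

R_A = -0.341 kN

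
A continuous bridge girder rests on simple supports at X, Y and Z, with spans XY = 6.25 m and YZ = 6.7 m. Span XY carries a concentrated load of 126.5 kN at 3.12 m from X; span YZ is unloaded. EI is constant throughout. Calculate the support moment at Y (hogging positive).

Release continuity at Y by inserting a hinge; the redundant is the internal moment M_Y. The primary structure is two simply-supported spans XY and YZ.
Discontinuity in slope at Y on the released structure — sum the simple-span end rotations:
  span XY: point load 126.5 at a = 3.12: Pab(L + a)/(6LEI) = 308.7/EI
  relative rotation θ_0 = (308.7 + 0)/EI = 308.7/EI
A unit hogging moment at Y produces rotation L₁/(3EI) + L₂/(3EI) = 4.317/EI.
Slope continuity at Y: θ_0 = M_Y·4.317/EI, so M_Y = 308.7/4.317 = 71.51 kN·m (hogging).

M_Y = 71.51 kN·m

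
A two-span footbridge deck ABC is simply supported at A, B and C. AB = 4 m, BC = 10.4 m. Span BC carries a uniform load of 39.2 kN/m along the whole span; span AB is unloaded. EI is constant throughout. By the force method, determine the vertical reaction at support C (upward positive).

R_C = 167 kN

Take M_B as the redundant. Released structure: two simple spans AB and BC with a hinge at B.
Rotations at B on the released spans (each span's end-slope, ×1/EI):
  span BC: UDL 39.2: wL³/(24EI) = 1837/EI
  relative rotation θ_0 = (0 + 1837)/EI = 1837/EI
A unit hogging moment at B produces rotation L₁/(3EI) + L₂/(3EI) = 4.8/EI.
Compatibility: M_B·(L₁+L₂)/(3EI) = θ_0, giving M_B = 382.8 kN·m (hogging).
Span BC, ΣM about C: R_B^{BC}·10.4 = 2120 + 382.8, so R_B^{BC} = 240.6 kN and R_C = 407.7 − 240.6 = 167 kN.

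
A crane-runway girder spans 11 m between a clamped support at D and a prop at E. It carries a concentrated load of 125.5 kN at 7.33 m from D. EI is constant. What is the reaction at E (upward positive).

Release the roller at E. Primary structure: cantilever fixed at D.
Free-end deflection of the primary structure under the applied loading (downward +):
  point load 125.5 at a = 7.33: Pa²(3L − a)/(6EI) = 28849/EI
Tip deflection under a unit load at E: L³/(3EI) = 443.7/EI.
The prop prevents deflection at E: R_E = δ_0/δ_{EE} = 28849/443.7 = 65.02 kN.

R_E = 65.02 kN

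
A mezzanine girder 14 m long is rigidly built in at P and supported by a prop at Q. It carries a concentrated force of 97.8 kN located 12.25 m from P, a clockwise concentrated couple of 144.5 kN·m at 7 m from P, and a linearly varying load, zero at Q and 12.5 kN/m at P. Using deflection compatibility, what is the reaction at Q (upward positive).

Choose R_Q as the redundant. The primary structure is the cantilever fixed at P.
Deflection at Q on the released cantilever, summing each load's contribution:
  point load 97.8 at a = 12.25: Pa²(3L − a)/(6EI) = 72769/EI
  clockwise couple 144.5 at a = 7: M₀a(2L − a)/(2EI) = 10621/EI
  triangular load, peak 12.5 at the fixed end: w₀L⁴/(30EI) = 16007/EI
  δ_0 = 99396/EI
Tip deflection under a unit load at Q: L³/(3EI) = 914.7/EI.
Compatibility at Q: δ_0 − R_Q·δ_{QQ} = 0, so R_Q = 99396/914.7 = 108.7 kN.

R_Q = 108.7 kN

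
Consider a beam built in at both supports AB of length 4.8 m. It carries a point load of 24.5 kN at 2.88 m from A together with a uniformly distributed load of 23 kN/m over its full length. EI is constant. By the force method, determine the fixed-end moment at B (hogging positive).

Release both end moments; the primary structure is a simply-supported span AB with redundants M_A and M_B.
On the primary (simply-supported) span, the end slopes from the loading are:
  at A: point load 24.5 at a = 2.88: Pab(L + b)/(6LEI) = 31.61/EI
  at B: point load 24.5 at a = 2.88: Pab(L + a)/(6LEI) = 36.13/EI
  at A: UDL 23: wL³/(24EI) = 106/EI
  at B: UDL 23: wL³/(24EI) = 106/EI
  θ_A0 = 137.6/EI,  θ_B0 = 142.1/EI
Flexibility coefficients: a unit moment at one end gives L/(3EI) there and L/(6EI) at the far end, so f₁₁ = f₂₂ = 1.6/EI and f₁₂ = f₂₁ = 0.8/EI.
Compatibility — zero rotation at each built-in end:
  1.6 M_A + 0.8 M_B = 137.6
  0.8 M_A + 1.6 M_B = 142.1
Solving the pair gives M_A = 55.45 kN·m and M_B = 61.09 kN·m (hogging).

M_B = 61.09 kN·m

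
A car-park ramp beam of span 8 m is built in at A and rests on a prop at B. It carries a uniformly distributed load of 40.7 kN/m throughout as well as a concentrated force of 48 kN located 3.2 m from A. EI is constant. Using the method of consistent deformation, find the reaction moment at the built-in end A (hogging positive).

Take the reaction at B as the redundant and release it; the primary structure is a cantilever fixed at A.
Downward deflection at the released point B due to the loads:
  UDL 40.7: wL⁴/(8EI) = 20838/EI
  point load 48 at a = 3.2: Pa²(3L − a)/(6EI) = 1704/EI
  δ_0 = 22542/EI
Flexibility coefficient — unit upward force at B: δ_{BB} = L³/(3EI) = 170.7/EI.
The prop prevents deflection at B: R_B = δ_0/δ_{BB} = 22542/170.7 = 132.1 kN.
Moment equilibrium about A: M_A = Σ(load moments about A) − R_B·L = 1456 − 132.1×8 = 399.3 kN·m.

M_A = 399.3 kN·m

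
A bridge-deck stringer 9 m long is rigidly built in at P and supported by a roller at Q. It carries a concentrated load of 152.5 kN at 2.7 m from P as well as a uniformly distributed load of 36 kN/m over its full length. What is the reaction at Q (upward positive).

Take the reaction at Q as the redundant and release it; the primary structure is a cantilever fixed at P.
Free-end deflection of the primary structure under the applied loading (downward +):
  point load 152.5 at a = 2.7: Pa²(3L − a)/(6EI) = 4502/EI
  UDL 36: wL⁴/(8EI) = 29524/EI
  δ_0 = 34027/EI
Flexibility coefficient — unit upward force at Q: δ_{QQ} = L³/(3EI) = 243/EI.
The prop prevents deflection at Q: R_Q = δ_0/δ_{QQ} = 34027/243 = 140 kN.

R_Q = 140 kN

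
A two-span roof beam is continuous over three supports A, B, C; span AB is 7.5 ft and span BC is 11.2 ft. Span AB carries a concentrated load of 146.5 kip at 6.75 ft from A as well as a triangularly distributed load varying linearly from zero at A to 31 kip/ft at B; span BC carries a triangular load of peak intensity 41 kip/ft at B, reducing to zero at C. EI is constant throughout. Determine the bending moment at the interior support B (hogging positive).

M_B = 289.7 kip·ft

Release continuity at B by inserting a hinge; the redundant is the internal moment M_B. The primary structure is two simply-supported spans AB and BC.
End slopes at the hinge B, treating each span as simply supported:
  span AB: point load 146.5 at a = 6.75: Pab(L + a)/(6LEI) = 234.9/EI
  span AB: triangular load, peak 31: w₀L³/(45EI) = 290.6/EI
  span BC: triangular load, peak 41: w₀L³/(45EI) = 1280/EI
  relative rotation θ_0 = (525.5 + 1280)/EI = 1806/EI
A unit hogging moment at B produces rotation L₁/(3EI) + L₂/(3EI) = 6.233/EI.
Compatibility: M_B·(L₁+L₂)/(3EI) = θ_0, giving M_B = 289.7 kip·ft (hogging).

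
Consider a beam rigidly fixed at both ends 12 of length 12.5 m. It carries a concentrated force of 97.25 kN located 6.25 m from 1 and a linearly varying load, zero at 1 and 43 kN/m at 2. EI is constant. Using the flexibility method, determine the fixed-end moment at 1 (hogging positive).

Release both end moments; the primary structure is a simply-supported span 12 with redundants M_1 and M_2.
On the primary (simply-supported) span, the end slopes from the loading are:
  at 1: point load 97.25 at a = 6.25: Pab(L + b)/(6LEI) = 949.7/EI
  at 2: point load 97.25 at a = 6.25: Pab(L + a)/(6LEI) = 949.7/EI
  at 1: triangular load, peak 43: 7w₀L³/(360EI) = 1633/EI
  at 2: triangular load, peak 43: w₀L³/(45EI) = 1866/EI
  θ_10 = 2583/EI,  θ_20 = 2816/EI
Flexibility coefficients: a unit moment at one end gives L/(3EI) there and L/(6EI) at the far end, so f₁₁ = f₂₂ = 4.167/EI and f₁₂ = f₂₁ = 2.083/EI.
Compatibility — zero rotation at each built-in end:
  4.167 M_1 + 2.083 M_2 = 2583
  2.083 M_1 + 4.167 M_2 = 2816
Solving the pair gives M_1 = 375.9 kN·m and M_2 = 487.9 kN·m (hogging).

M_1 = 375.9 kN·m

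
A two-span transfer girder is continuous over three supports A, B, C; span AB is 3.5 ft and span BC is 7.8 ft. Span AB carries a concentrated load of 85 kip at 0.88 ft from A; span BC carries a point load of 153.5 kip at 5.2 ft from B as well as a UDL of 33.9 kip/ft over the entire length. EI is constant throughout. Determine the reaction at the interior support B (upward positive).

Release continuity at B by inserting a hinge; the redundant is the internal moment M_B. The primary structure is two simply-supported spans AB and BC.
Discontinuity in slope at B on the released structure — sum the simple-span end rotations:
  span AB: point load 85 at a = 0.88: Pab(L + a)/(6LEI) = 40.87/EI
  span BC: point load 153.5 at a = 5.2: Pab(L + b)/(6LEI) = 461.2/EI
  span BC: UDL 33.9: wL³/(24EI) = 670.3/EI
  relative rotation θ_0 = (40.87 + 1131)/EI = 1172/EI
A unit hogging moment at B produces rotation L₁/(3EI) + L₂/(3EI) = 3.767/EI.
Slope continuity at B: θ_0 = M_B·3.767/EI, so M_B = 1172/3.767 = 311.2 kip·ft (hogging).
Span AB, ΣM about A with M_B applied at B: R_B^{AB}·3.5 = 74.8 + 311.2, so R_B^{AB} = 110.3 kip and R_A = 85 − 110.3 = -25.3 kip.
Span BC, ΣM about C: R_B^{BC}·7.8 = 1430 + 311.2, so R_B^{BC} = 223.3 kip and R_C = 417.9 − 223.3 = 194.6 kip.
R_B = 110.3 + 223.3 = 333.6 kip.

R_B = 333.6 kip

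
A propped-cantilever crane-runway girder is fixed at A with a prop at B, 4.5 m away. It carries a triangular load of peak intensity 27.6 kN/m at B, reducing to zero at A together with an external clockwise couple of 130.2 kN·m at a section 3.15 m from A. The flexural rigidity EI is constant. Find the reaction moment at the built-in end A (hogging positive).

M_A = -14.92 kN·m

Remove the prop at B; the released (primary) structure is a cantilever built in at A.
Primary-structure tip deflection at B by superposition:
  triangular load, peak 27.6 at the free end: 11w₀L⁴/(120EI) = 1037/EI
  clockwise couple 130.2 at a = 3.15: M₀a(2L − a)/(2EI) = 1200/EI
  δ_0 = 2237/EI
Tip deflection under a unit load at B: L³/(3EI) = 30.38/EI.
Compatibility at B: δ_0 − R_B·δ_{BB} = 0, so R_B = 2237/30.38 = 73.65 kN.
Moment equilibrium about A: M_A = Σ(load moments about A) − R_B·L = 316.5 − 73.65×4.5 = -14.92 kN·m.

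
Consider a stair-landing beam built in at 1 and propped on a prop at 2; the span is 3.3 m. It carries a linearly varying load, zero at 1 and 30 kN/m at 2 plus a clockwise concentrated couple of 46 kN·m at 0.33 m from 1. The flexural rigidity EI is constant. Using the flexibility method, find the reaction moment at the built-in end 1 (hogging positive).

Take the reaction at 2 as the redundant and release it; the primary structure is a cantilever fixed at 1.
Free-end deflection of the primary structure under the applied loading (downward +):
  triangular load, peak 30 at the free end: 11w₀L⁴/(120EI) = 326.1/EI
  clockwise couple 46 at a = 0.33: M₀a(2L − a)/(2EI) = 47.59/EI
  δ_0 = 373.7/EI
Flexibility coefficient — unit upward force at 2: δ_{22} = L³/(3EI) = 11.98/EI.
Compatibility at 2: δ_0 − R_2·δ_{22} = 0, so R_2 = 373.7/11.98 = 31.2 kN.
Moment equilibrium about 1: M_1 = Σ(load moments about 1) − R_2·L = 154.9 − 31.2×3.3 = 51.95 kN·m.

M_1 = 51.95 kN·m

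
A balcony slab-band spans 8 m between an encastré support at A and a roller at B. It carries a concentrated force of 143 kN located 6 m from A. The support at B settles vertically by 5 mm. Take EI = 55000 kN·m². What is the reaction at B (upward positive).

Choose R_B as the redundant. The primary structure is the cantilever fixed at A.
Deflection at B on the released cantilever, summing each load's contribution:
  point load 143 at a = 6: Pa²(3L − a)/(6EI) = 15444/EI
Tip deflection under a unit load at B: L³/(3EI) = 170.7/EI.
With EI = 55000 kN·m²: δ_0 = 0.2808 m and δ_{BB} = 0.003103 m/kN.
Compatibility — the beam at B must follow the support down by 0.005 m: δ_0 − R_B·δ_{BB} = 0.005, so R_B = (0.2808 − 0.005)/0.003103 = 88.88 kN.

R_B = 88.88 kN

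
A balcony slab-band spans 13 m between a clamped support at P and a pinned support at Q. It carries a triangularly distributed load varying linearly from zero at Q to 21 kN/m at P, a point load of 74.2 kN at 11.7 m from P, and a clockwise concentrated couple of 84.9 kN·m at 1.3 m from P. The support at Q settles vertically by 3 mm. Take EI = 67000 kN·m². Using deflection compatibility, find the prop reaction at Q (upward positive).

R_Q = 91.99 kN

Take the reaction at Q as the redundant and release it; the primary structure is a cantilever fixed at P.
Primary-structure tip deflection at Q by superposition:
  triangular load, peak 21 at the fixed end: w₀L⁴/(30EI) = 19993/EI
  point load 74.2 at a = 11.7: Pa²(3L − a)/(6EI) = 46215/EI
  clockwise couple 84.9 at a = 1.3: M₀a(2L − a)/(2EI) = 1363/EI
  δ_0 = 67571/EI
Tip deflection under a unit load at Q: L³/(3EI) = 732.3/EI.
With EI = 67000 kN·m²: δ_0 = 1.0085 m and δ_{QQ} = 0.01093 m/kN.
Compatibility — the beam at Q must follow the support down by 0.003 m: δ_0 − R_Q·δ_{QQ} = 0.003, so R_Q = (1.0085 − 0.003)/0.01093 = 91.99 kN.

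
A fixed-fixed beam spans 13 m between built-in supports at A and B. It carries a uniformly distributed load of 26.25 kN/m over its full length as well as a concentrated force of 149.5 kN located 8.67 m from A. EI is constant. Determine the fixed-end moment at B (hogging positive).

M_B = 657.6 kN·m

Take the two fixed-end moments M_A, M_B as redundants; the released structure is the simple span AB.
Simple-span end rotations at A and B under the given loads:
  at A: UDL 26.25: wL³/(24EI) = 2403/EI
  at B: UDL 26.25: wL³/(24EI) = 2403/EI
  at A: point load 149.5 at a = 8.67: Pab(L + b)/(6LEI) = 1247/EI
  at B: point load 149.5 at a = 8.67: Pab(L + a)/(6LEI) = 1559/EI
  θ_A0 = 3650/EI,  θ_B0 = 3962/EI
Flexibility coefficients: a unit moment at one end gives L/(3EI) there and L/(6EI) at the far end, so f₁₁ = f₂₂ = 4.333/EI and f₁₂ = f₂₁ = 2.167/EI.
Compatibility — zero rotation at each built-in end:
  4.333 M_A + 2.167 M_B = 3650
  2.167 M_A + 4.333 M_B = 3962
Solving the pair gives M_A = 513.5 kN·m and M_B = 657.6 kN·m (hogging).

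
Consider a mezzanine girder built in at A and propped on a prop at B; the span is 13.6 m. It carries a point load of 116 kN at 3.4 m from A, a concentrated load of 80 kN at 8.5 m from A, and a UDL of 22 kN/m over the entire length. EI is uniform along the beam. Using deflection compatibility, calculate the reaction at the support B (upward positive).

R_B = 159.3 kN

Choose R_B as the redundant. The primary structure is the cantilever fixed at A.
Free-end deflection of the primary structure under the applied loading (downward +):
  point load 116 at a = 3.4: Pa²(3L − a)/(6EI) = 8359/EI
  point load 80 at a = 8.5: Pa²(3L − a)/(6EI) = 31116/EI
  UDL 22: wL⁴/(8EI) = 94078/EI
  δ_0 = 133552/EI
Tip deflection under a unit load at B: L³/(3EI) = 838.5/EI.
Compatibility at B: δ_0 − R_B·δ_{BB} = 0, so R_B = 133552/838.5 = 159.3 kN.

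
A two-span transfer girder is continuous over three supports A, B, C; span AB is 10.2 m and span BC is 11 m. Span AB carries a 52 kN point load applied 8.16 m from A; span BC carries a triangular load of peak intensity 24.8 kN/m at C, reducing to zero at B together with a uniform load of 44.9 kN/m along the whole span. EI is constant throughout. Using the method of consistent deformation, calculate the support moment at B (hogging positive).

Insert a hinge at B; M_B is the redundant, and each span becomes simply supported.
Rotations at B on the released spans (each span's end-slope, ×1/EI):
  span AB: point load 52 at a = 8.16: Pab(L + a)/(6LEI) = 259.7/EI
  span BC: triangular load, peak 24.8: 7w₀L³/(360EI) = 641.8/EI
  span BC: UDL 44.9: wL³/(24EI) = 2490/EI
  relative rotation θ_0 = (259.7 + 3132)/EI = 3392/EI
A unit hogging moment at B produces rotation L₁/(3EI) + L₂/(3EI) = 7.067/EI.
Compatibility: M_B·(L₁+L₂)/(3EI) = θ_0, giving M_B = 479.9 kN·m (hogging).

M_B = 479.9 kN·m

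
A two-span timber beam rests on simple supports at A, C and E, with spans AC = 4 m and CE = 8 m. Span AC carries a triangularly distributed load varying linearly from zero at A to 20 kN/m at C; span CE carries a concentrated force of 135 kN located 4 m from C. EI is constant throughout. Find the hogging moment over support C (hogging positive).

M_C = 142.1 kN·m

Take M_C as the redundant. Released structure: two simple spans AC and CE with a hinge at C.
Discontinuity in slope at C on the released structure — sum the simple-span end rotations:
  span AC: triangular load, peak 20: w₀L³/(45EI) = 28.44/EI
  span CE: point load 135 at a = 4: Pab(L + b)/(6LEI) = 540/EI
  relative rotation θ_0 = (28.44 + 540)/EI = 568.4/EI
A unit hogging moment at C produces rotation L₁/(3EI) + L₂/(3EI) = 4/EI.
Slope continuity at C: θ_0 = M_C·4/EI, so M_C = 568.4/4 = 142.1 kN·m (hogging).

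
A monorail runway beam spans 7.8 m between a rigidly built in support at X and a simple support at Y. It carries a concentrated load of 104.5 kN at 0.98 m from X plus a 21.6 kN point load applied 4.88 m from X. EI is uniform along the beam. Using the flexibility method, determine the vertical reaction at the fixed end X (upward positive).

Release the roller at Y. Primary structure: cantilever fixed at X.
Free-end deflection of the primary structure under the applied loading (downward +):
  point load 104.5 at a = 0.98: Pa²(3L − a)/(6EI) = 375/EI
  point load 21.6 at a = 4.88: Pa²(3L − a)/(6EI) = 1588/EI
  δ_0 = 1963/EI
Flexibility coefficient — unit upward force at Y: δ_{YY} = L³/(3EI) = 158.2/EI.
The prop prevents deflection at Y: R_Y = δ_0/δ_{YY} = 1963/158.2 = 12.41 kN.
Vertical equilibrium: R_X = ΣP − R_Y = 126.1 − 12.41 = 113.7 kN.

R_X = 113.7 kN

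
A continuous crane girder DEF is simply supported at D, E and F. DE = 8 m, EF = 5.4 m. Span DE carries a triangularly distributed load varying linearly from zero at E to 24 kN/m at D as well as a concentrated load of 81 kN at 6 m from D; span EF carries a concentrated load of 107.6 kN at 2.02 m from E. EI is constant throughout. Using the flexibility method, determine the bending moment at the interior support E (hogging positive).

M_E = 161.5 kN·m

Release continuity at E by inserting a hinge; the redundant is the internal moment M_E. The primary structure is two simply-supported spans DE and EF.
Discontinuity in slope at E on the released structure — sum the simple-span end rotations:
  span DE: triangular load, peak 24: 7w₀L³/(360EI) = 238.9/EI
  span DE: point load 81 at a = 6: Pab(L + a)/(6LEI) = 283.5/EI
  span EF: point load 107.6 at a = 2.02: Pab(L + b)/(6LEI) = 199.1/EI
  relative rotation θ_0 = (522.4 + 199.1)/EI = 721.5/EI
A unit hogging moment at E produces rotation L₁/(3EI) + L₂/(3EI) = 4.467/EI.
Compatibility: M_E·(L₁+L₂)/(3EI) = θ_0, giving M_E = 161.5 kN·m (hogging).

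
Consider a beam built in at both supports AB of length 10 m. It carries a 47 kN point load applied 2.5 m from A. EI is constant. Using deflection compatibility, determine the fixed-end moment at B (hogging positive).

M_B = 22.03 kN·m

Take the two fixed-end moments M_A, M_B as redundants; the released structure is the simple span AB.
Simple-span end rotations at A and B under the given loads:
  at A: point load 47 at a = 2.5: Pab(L + b)/(6LEI) = 257/EI
  at B: point load 47 at a = 2.5: Pab(L + a)/(6LEI) = 183.6/EI
  θ_A0 = 257/EI,  θ_B0 = 183.6/EI
Flexibility coefficients: a unit moment at one end gives L/(3EI) there and L/(6EI) at the far end, so f₁₁ = f₂₂ = 3.333/EI and f₁₂ = f₂₁ = 1.667/EI.
Compatibility — zero rotation at each built-in end:
  3.333 M_A + 1.667 M_B = 257
  1.667 M_A + 3.333 M_B = 183.6
Solving the pair gives M_A = 66.09 kN·m and M_B = 22.03 kN·m (hogging).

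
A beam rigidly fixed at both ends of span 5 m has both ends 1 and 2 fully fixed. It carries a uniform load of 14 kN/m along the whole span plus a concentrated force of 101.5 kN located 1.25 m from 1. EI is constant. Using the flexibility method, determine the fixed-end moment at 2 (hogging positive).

M_2 = 52.96 kN·m

Release both end moments; the primary structure is a simply-supported span 12 with redundants M_1 and M_2.
End rotations of the released simple span under the applied load (×1/EI):
  at 1: UDL 14: wL³/(24EI) = 72.92/EI
  at 2: UDL 14: wL³/(24EI) = 72.92/EI
  at 1: point load 101.5 at a = 1.25: Pab(L + b)/(6LEI) = 138.8/EI
  at 2: point load 101.5 at a = 1.25: Pab(L + a)/(6LEI) = 99.12/EI
  θ_10 = 211.7/EI,  θ_20 = 172/EI
Flexibility coefficients: a unit moment at one end gives L/(3EI) there and L/(6EI) at the far end, so f₁₁ = f₂₂ = 1.667/EI and f₁₂ = f₂₁ = 0.8333/EI.
Compatibility — zero rotation at each built-in end:
  1.667 M_1 + 0.8333 M_2 = 211.7
  0.8333 M_1 + 1.667 M_2 = 172
Solving the pair gives M_1 = 100.5 kN·m and M_2 = 52.96 kN·m (hogging).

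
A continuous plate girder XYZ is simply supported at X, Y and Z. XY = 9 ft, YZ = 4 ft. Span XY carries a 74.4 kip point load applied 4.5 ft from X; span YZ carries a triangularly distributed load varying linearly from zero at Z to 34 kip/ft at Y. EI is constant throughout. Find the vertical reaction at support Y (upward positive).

Take M_Y as the redundant. Released structure: two simple spans XY and YZ with a hinge at Y.
Rotations at Y on the released spans (each span's end-slope, ×1/EI):
  span XY: point load 74.4 at a = 4.5: Pab(L + a)/(6LEI) = 376.6/EI
  span YZ: triangular load, peak 34: w₀L³/(45EI) = 48.36/EI
  relative rotation θ_0 = (376.6 + 48.36)/EI = 425/EI
A unit hogging moment at Y produces rotation L₁/(3EI) + L₂/(3EI) = 4.333/EI.
Compatibility: M_Y·(L₁+L₂)/(3EI) = θ_0, giving M_Y = 98.08 kip·ft (hogging).
Span XY, ΣM about X with M_Y applied at Y: R_Y^{XY}·9 = 334.8 + 98.08, so R_Y^{XY} = 48.1 kip and R_X = 74.4 − 48.1 = 26.3 kip.
Span YZ, ΣM about Z: R_Y^{YZ}·4 = 181.3 + 98.08, so R_Y^{YZ} = 69.85 kip and R_Z = 68 − 69.85 = -1.853 kip.
R_Y = 48.1 + 69.85 = 118 kip.

R_Y = 118 kip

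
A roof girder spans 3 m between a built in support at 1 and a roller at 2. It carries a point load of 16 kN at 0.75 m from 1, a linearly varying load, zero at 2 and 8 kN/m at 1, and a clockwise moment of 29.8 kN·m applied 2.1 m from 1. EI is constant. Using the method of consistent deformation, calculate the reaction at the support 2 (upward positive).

R_2 = 17.33 kN

Remove the prop at 2; the released (primary) structure is a cantilever built in at 1.
Downward deflection at the released point 2 due to the loads:
  point load 16 at a = 0.75: Pa²(3L − a)/(6EI) = 12.38/EI
  triangular load, peak 8 at the fixed end: w₀L⁴/(30EI) = 21.6/EI
  clockwise couple 29.8 at a = 2.1: M₀a(2L − a)/(2EI) = 122/EI
  δ_0 = 156/EI
Flexibility coefficient — unit upward force at 2: δ_{22} = L³/(3EI) = 9/EI.
Compatibility at 2: δ_0 − R_2·δ_{22} = 0, so R_2 = 156/9 = 17.33 kN.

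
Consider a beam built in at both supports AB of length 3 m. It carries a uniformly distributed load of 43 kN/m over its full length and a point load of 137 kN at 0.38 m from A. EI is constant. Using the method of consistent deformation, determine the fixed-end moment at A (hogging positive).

Take the two fixed-end moments M_A, M_B as redundants; the released structure is the simple span AB.
End rotations of the released simple span under the applied load (×1/EI):
  at A: UDL 43: wL³/(24EI) = 48.38/EI
  at B: UDL 43: wL³/(24EI) = 48.38/EI
  at A: point load 137 at a = 0.38: Pab(L + b)/(6LEI) = 42.59/EI
  at B: point load 137 at a = 0.38: Pab(L + a)/(6LEI) = 25.61/EI
  θ_A0 = 90.96/EI,  θ_B0 = 73.99/EI
Flexibility coefficients: a unit moment at one end gives L/(3EI) there and L/(6EI) at the far end, so f₁₁ = f₂₂ = 1/EI and f₁₂ = f₂₁ = 0.5/EI.
Compatibility — zero rotation at each built-in end:
  1 M_A + 0.5 M_B = 90.96
  0.5 M_A + 1 M_B = 73.99
Solving the pair gives M_A = 71.96 kN·m and M_B = 38.01 kN·m (hogging).

M_A = 71.96 kN·m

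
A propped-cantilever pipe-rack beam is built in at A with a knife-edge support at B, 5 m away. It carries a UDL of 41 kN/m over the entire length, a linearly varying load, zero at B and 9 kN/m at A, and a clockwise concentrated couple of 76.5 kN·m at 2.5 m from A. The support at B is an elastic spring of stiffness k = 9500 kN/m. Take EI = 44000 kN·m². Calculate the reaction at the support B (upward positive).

R_B = 88.73 kN

Take the reaction at B as the redundant and release it; the primary structure is a cantilever fixed at A.
Free-end deflection of the primary structure under the applied loading (downward +):
  UDL 41: wL⁴/(8EI) = 3203/EI
  triangular load, peak 9 at the fixed end: w₀L⁴/(30EI) = 187.5/EI
  clockwise couple 76.5 at a = 2.5: M₀a(2L − a)/(2EI) = 717.2/EI
  δ_0 = 4108/EI
Tip deflection under a unit load at B: L³/(3EI) = 41.67/EI.
With EI = 44000 kN·m²: δ_0 = 0.093359 m and δ_{BB} = 0.000947 m/kN.
Compatibility — the spring shortens by R_B/k under the reaction it provides: δ_0 − R_B·δ_{BB} = R_B/k. With 1/k = 0.000105 m/kN, R_B = δ_0 / (δ_{BB} + 1/k) = 0.093359 / (0.000947 + 0.000105) = 88.73 kN.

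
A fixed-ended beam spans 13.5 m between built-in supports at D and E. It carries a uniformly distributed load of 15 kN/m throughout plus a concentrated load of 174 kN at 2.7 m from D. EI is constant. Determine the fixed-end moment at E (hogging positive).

Release both end moments; the primary structure is a simply-supported span DE with redundants M_D and M_E.
On the primary (simply-supported) span, the end slopes from the loading are:
  at D: UDL 15: wL³/(24EI) = 1538/EI
  at E: UDL 15: wL³/(24EI) = 1538/EI
  at D: point load 174 at a = 2.7: Pab(L + b)/(6LEI) = 1522/EI
  at E: point load 174 at a = 2.7: Pab(L + a)/(6LEI) = 1015/EI
  θ_D0 = 3060/EI,  θ_E0 = 2553/EI
Flexibility coefficients: a unit moment at one end gives L/(3EI) there and L/(6EI) at the far end, so f₁₁ = f₂₂ = 4.5/EI and f₁₂ = f₂₁ = 2.25/EI.
Compatibility — zero rotation at each built-in end:
  4.5 M_D + 2.25 M_E = 3060
  2.25 M_D + 4.5 M_E = 2553
Solving the pair gives M_D = 528.5 kN·m and M_E = 303 kN·m (hogging).

M_E = 303 kN·m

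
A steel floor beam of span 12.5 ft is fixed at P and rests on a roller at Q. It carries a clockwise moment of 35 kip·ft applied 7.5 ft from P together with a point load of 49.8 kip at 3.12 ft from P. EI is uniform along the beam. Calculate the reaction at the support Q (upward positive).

Remove the prop at Q; the released (primary) structure is a cantilever built in at P.
Deflection at Q on the released cantilever, summing each load's contribution:
  clockwise couple 35 at a = 7.5: M₀a(2L − a)/(2EI) = 2297/EI
  point load 49.8 at a = 3.12: Pa²(3L − a)/(6EI) = 2778/EI
  δ_0 = 5075/EI
Tip deflection under a unit load at Q: L³/(3EI) = 651/EI.
The prop prevents deflection at Q: R_Q = δ_0/δ_{QQ} = 5075/651 = 7.795 kip.

R_Q = 7.795 kip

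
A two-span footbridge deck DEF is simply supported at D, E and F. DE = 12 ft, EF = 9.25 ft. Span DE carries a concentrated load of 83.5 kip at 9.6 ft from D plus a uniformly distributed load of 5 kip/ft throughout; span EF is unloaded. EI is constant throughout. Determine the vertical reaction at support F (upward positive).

R_F = -14.3 kip

Insert a hinge at E; M_E is the redundant, and each span becomes simply supported.
Rotations at E on the released spans (each span's end-slope, ×1/EI):
  span DE: point load 83.5 at a = 9.6: Pab(L + a)/(6LEI) = 577.2/EI
  span DE: UDL 5: wL³/(24EI) = 360/EI
  relative rotation θ_0 = (937.2 + 0)/EI = 937.2/EI
A unit hogging moment at E produces rotation L₁/(3EI) + L₂/(3EI) = 7.083/EI.
Compatibility: M_E·(L₁+L₂)/(3EI) = θ_0, giving M_E = 132.3 kip·ft (hogging).
Span EF, ΣM about F: R_E^{EF}·9.25 = 0 + 132.3, so R_E^{EF} = 14.3 kip and R_F = 0 − 14.3 = -14.3 kip.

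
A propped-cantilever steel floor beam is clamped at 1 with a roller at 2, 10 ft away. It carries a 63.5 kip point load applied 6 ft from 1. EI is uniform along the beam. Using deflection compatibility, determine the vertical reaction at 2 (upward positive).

Release the roller at 2. Primary structure: cantilever fixed at 1.
Primary-structure tip deflection at 2 by superposition:
  point load 63.5 at a = 6: Pa²(3L − a)/(6EI) = 9144/EI
Tip deflection under a unit load at 2: L³/(3EI) = 333.3/EI.
The prop prevents deflection at 2: R_2 = δ_0/δ_{22} = 9144/333.3 = 27.43 kip.

R_2 = 27.43 kip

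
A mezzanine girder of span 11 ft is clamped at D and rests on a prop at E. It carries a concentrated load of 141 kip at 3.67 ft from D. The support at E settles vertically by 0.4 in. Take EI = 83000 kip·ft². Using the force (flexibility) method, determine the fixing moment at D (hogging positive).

Remove the prop at E; the released (primary) structure is a cantilever built in at D.
Primary-structure tip deflection at E by superposition:
  point load 141 at a = 3.67: Pa²(3L − a)/(6EI) = 9284/EI
Flexibility coefficient — unit upward force at E: δ_{EE} = L³/(3EI) = 443.7/EI.
With EI = 83000 kip·ft²: δ_0 = 0.11185 ft and δ_{EE} = 0.005345 ft/kip.
Compatibility — the beam at E must follow the support down by 0.03333 ft: δ_0 − R_E·δ_{EE} = 0.03333, so R_E = (0.11185 − 0.03333)/0.005345 = 14.69 kip.
Moment equilibrium about D: M_D = Σ(load moments about D) − R_E·L = 517.5 − 14.69×11 = 355.9 kip·ft.

M_D = 355.9 kip·ft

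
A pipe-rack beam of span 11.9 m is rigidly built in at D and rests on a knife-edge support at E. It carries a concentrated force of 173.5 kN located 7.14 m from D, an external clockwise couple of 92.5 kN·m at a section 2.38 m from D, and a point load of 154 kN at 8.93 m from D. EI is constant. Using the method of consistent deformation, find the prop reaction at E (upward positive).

R_E = 176.7 kN

Take the reaction at E as the redundant and release it; the primary structure is a cantilever fixed at D.
Downward deflection at the released point E due to the loads:
  point load 173.5 at a = 7.14: Pa²(3L − a)/(6EI) = 42102/EI
  clockwise couple 92.5 at a = 2.38: M₀a(2L − a)/(2EI) = 2358/EI
  point load 154 at a = 8.93: Pa²(3L − a)/(6EI) = 54792/EI
  δ_0 = 99252/EI
Tip deflection under a unit load at E: L³/(3EI) = 561.7/EI.
The prop prevents deflection at E: R_E = δ_0/δ_{EE} = 99252/561.7 = 176.7 kN.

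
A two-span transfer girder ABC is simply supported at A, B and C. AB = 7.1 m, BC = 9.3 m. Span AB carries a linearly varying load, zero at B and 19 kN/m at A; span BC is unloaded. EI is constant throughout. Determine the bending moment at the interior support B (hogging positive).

Take M_B as the redundant. Released structure: two simple spans AB and BC with a hinge at B.
Rotations at B on the released spans (each span's end-slope, ×1/EI):
  span AB: triangular load, peak 19: 7w₀L³/(360EI) = 132.2/EI
  relative rotation θ_0 = (132.2 + 0)/EI = 132.2/EI
A unit hogging moment at B produces rotation L₁/(3EI) + L₂/(3EI) = 5.467/EI.
Compatibility: M_B·(L₁+L₂)/(3EI) = θ_0, giving M_B = 24.19 kN·m (hogging).

M_B = 24.19 kN·m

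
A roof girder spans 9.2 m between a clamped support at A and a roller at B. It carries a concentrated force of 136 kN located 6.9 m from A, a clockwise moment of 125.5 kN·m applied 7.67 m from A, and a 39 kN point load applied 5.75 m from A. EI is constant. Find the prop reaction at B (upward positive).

R_B = 124 kN

Take the reaction at B as the redundant and release it; the primary structure is a cantilever fixed at A.
Deflection at B on the released cantilever, summing each load's contribution:
  point load 136 at a = 6.9: Pa²(3L − a)/(6EI) = 22339/EI
  clockwise couple 125.5 at a = 7.67: M₀a(2L − a)/(2EI) = 5164/EI
  point load 39 at a = 5.75: Pa²(3L − a)/(6EI) = 4696/EI
  δ_0 = 32199/EI
Tip deflection under a unit load at B: L³/(3EI) = 259.6/EI.
Compatibility at B: δ_0 − R_B·δ_{BB} = 0, so R_B = 32199/259.6 = 124 kN.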